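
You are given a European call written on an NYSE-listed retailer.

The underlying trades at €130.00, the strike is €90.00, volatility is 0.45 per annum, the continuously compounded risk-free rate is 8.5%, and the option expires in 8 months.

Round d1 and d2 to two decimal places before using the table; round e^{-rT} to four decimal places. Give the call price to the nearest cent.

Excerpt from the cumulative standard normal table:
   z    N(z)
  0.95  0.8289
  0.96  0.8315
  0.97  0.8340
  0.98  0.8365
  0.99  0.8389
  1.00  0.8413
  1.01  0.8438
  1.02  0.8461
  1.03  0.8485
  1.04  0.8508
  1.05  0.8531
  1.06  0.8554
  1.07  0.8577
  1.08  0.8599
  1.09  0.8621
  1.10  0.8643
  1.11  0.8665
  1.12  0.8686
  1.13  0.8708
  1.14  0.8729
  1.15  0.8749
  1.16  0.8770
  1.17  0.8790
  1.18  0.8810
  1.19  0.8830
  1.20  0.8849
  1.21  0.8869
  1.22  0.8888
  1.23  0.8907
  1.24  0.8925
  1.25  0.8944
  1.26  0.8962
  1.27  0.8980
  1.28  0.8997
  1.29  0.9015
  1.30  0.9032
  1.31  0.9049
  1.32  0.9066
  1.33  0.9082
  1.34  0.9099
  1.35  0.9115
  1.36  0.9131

σ√T = 0.45 × 0.8165 = 0.3674
d₁ = [ln(130/90) + (0.085 + 0.45²/2)·0.6667] / 0.3674 = [0.3677 + 0.1242] / 0.3674 = 1.3388 ⇒ 1.34
d₂ = d₁ − σ√T = 1.3388 − 0.3674 = 0.9713 ⇒ 0.97
exp(−rT) = exp(−0.085·0.6667) = 0.9449
N(d₁) = N(1.34) = 0.9099;  N(d₂) = N(0.97) = 0.8340
C = 130·0.9099 − 90·0.9449·0.8340 = 118.2870 − 70.9242 = 47.3628

€47.36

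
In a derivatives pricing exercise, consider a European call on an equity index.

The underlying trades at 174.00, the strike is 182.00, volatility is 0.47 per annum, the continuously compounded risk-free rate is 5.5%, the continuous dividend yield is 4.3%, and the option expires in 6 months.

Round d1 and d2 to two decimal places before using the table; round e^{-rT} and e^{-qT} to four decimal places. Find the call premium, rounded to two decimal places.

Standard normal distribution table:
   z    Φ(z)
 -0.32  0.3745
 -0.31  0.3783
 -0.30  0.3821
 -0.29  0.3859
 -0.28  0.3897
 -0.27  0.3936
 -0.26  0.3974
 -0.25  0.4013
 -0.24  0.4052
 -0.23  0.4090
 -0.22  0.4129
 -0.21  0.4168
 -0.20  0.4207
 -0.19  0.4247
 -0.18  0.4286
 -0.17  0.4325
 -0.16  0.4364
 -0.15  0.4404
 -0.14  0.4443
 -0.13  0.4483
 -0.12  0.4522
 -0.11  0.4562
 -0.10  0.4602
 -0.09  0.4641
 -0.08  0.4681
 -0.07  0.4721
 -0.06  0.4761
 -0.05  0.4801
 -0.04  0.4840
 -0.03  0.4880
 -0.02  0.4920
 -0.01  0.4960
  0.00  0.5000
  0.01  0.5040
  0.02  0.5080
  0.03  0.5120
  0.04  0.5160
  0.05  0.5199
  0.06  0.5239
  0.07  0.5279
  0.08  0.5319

19.53

σ√T = 0.47·√0.5 = 0.3323
ln(S/K) + (r − q + σ²/2)T = ln(174/182) + (0.055 − 0.043 + 0.47²/2)·0.5 = -0.0450 + 0.0612 = 0.0163
d₁ = 0.0163 / 0.3323 = 0.0490 → 0.05
d₂ = d₁ − σ√T = 0.0490 − 0.3323 = -0.2834 → -0.28
e^(−qT) = e^(−0.043·0.5) = 0.9787;  e^(−rT) = e^(−0.055·0.5) = 0.9729
N(d₁) = N(0.05) = 0.5199;  N(d₂) = N(-0.28) = 0.3897
C = 174·0.9787·0.5199 − 182·0.9729·0.3897 = 88.5357 − 69.0033 = 19.5324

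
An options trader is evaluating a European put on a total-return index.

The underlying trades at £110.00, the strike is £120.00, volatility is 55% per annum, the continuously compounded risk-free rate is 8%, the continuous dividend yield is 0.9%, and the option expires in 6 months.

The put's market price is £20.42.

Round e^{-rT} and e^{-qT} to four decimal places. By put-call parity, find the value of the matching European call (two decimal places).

exp(−qT) = exp(−0.009·0.5) = 0.9955;  exp(−rT) = exp(−0.08·0.5) = 0.9608
Put-call parity: C − P = S·e^(−qT) − K·e^(−rT) = 110·0.9955 − 120·0.9608 = 109.5050 − 115.2960 = -5.7910
C = P + (C − P) = 20.42 + (-5.7910) = 14.6290

£14.63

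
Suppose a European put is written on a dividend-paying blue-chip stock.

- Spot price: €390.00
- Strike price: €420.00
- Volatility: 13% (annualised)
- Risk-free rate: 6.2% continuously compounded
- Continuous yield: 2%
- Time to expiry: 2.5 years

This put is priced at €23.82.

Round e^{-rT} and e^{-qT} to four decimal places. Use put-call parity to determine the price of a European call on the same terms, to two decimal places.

€35.10

exp(−qT) = exp(−0.02·2.5) = 0.9512;  exp(−rT) = exp(−0.062·2.5) = 0.8564
Put-call parity: C − P = S·e^(−qT) − K·e^(−rT) = 390·0.9512 − 420·0.8564 = 370.9680 − 359.6880 = 11.2800
C = P + (C − P) = 23.82 + (11.2800) = 35.1000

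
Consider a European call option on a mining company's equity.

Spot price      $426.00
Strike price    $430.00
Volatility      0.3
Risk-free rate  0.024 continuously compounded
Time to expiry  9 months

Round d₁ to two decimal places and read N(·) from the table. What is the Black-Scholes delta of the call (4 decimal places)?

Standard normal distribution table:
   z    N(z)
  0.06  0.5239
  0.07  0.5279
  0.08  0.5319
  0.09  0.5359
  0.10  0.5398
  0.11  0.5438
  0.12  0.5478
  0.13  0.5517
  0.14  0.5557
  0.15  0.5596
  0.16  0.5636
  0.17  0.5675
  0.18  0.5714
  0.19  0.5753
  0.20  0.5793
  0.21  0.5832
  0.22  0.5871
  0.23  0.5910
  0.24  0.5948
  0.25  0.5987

0.5636

T = 0.75;  σ√T = 0.2598
d₁ = [ln(426/430) + (0.024 + ½·0.3²)·0.75] / (σ√T) = (-0.0093 + 0.0518) / 0.2598 = 0.1632 ⇒ 0.16
N(d₁) = N(0.16) = 0.5636
Δ_call = N(d₁) = 0.5636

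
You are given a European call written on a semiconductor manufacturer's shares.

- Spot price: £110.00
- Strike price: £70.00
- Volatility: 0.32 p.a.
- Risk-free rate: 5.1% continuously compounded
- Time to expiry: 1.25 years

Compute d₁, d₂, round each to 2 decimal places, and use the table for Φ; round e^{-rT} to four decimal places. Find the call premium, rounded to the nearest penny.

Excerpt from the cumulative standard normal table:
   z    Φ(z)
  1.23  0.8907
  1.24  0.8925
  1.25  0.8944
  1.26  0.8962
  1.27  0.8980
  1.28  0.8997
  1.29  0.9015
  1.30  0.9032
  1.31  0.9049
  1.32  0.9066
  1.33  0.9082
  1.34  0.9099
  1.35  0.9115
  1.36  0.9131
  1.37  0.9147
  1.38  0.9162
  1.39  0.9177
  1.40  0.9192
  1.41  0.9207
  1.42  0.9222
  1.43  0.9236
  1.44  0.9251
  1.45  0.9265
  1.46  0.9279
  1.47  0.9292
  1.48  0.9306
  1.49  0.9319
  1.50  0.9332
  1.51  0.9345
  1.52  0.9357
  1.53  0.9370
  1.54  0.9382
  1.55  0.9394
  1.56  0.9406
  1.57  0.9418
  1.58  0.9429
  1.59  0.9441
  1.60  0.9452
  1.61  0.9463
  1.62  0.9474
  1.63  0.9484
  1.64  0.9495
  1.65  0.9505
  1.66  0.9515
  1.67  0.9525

£45.36

T = 1.25;  σ√T = 0.3578
ln(S/K) + (r + σ²/2)T = ln(110/70) + (0.051 + 0.32²/2)·1.25 = 0.4520 + 0.1278 = 0.5797
d₁ = 0.5797 / 0.3578 = 1.6204 which rounds to 1.62
d₂ = d₁ − σ√T = 1.6204 − 0.3578 = 1.2626 which rounds to 1.26
e^(−rT) = e^(−0.051·1.25) = 0.9382
C = 110·N(1.62) − 70·0.9382·N(1.26) = 110·0.9474 − 70·0.9382·0.8962 = 104.2140 − 58.8570 = 45.3570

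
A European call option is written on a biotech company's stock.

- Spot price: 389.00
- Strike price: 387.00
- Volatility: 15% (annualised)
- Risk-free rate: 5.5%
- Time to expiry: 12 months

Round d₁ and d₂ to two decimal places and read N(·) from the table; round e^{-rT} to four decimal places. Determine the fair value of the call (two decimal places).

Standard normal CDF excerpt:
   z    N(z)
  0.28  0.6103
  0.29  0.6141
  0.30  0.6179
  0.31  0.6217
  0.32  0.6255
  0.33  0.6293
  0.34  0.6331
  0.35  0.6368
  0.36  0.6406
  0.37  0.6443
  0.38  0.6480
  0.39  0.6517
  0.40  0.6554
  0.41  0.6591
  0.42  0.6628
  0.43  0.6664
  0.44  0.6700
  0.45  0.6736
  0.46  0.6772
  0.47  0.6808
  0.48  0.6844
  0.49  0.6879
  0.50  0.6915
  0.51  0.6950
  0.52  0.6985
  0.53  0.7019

σ√T = 0.15 × 1.0000 = 0.1500
d₁ = [ln(389/387) + (0.055 + ½·0.15²)·1] / (σ√T) = (0.0052 + 0.0663) / 0.1500 = 0.4760 ≈ 0.48
d₂ = 0.4760 − 0.1500 = 0.3260 ≈ 0.33
exp(−rT) = exp(−0.055·1) = 0.9465
N(d₁) = N(0.48) = 0.6844;  N(d₂) = N(0.33) = 0.6293
C = 389·0.6844 − 387·0.9465·0.6293 = 266.2316 − 230.5098 = 35.7218

35.72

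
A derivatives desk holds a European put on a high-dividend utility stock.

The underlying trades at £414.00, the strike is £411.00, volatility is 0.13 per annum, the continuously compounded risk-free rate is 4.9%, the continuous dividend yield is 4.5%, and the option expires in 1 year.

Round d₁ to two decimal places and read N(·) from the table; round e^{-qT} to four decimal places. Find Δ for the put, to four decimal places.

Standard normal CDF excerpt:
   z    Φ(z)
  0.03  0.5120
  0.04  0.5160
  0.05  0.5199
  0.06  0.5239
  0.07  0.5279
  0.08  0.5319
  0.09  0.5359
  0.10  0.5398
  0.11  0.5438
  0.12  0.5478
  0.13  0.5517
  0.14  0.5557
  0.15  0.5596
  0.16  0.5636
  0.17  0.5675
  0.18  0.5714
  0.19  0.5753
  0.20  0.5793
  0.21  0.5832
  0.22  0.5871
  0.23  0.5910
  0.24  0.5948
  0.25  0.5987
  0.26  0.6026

-0.4210

σ√T = 0.13·√1 = 0.1300
d₁ = [ln(414/411) + (0.049 − 0.045 + 0.13²/2)·1] / 0.1300 = [0.0073 + 0.0125] / 0.1300 = 0.1517 ⇒ 0.15
N(d₁) = N(0.15) = 0.5596
Δ_put = e^(−qT)·(N(d₁) − 1) = 0.9560·(0.5596 − 1) = -0.4210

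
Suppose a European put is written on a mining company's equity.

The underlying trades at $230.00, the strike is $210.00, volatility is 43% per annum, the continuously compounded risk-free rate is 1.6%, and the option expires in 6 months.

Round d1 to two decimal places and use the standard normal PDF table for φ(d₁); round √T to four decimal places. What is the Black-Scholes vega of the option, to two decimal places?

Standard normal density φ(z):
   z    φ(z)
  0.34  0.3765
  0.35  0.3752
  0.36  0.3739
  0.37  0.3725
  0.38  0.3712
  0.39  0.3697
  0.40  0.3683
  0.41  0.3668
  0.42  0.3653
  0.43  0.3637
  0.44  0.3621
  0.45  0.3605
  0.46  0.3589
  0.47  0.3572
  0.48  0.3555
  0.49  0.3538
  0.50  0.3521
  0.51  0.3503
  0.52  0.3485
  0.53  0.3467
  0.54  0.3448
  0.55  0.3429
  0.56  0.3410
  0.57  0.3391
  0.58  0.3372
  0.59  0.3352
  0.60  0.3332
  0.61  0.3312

σ√T = 0.43·√0.5 = 0.3041
d₁ = [ln(230/210) + (0.016 + 0.43²/2)·0.5] / 0.3041 = [0.0910 + 0.0542] / 0.3041 = 0.4775 → 0.48
√T = √0.5 = 0.7071
φ(d₁) = φ(0.48) = 0.3555
vega = S·φ(d₁)·√T = 230·0.3555·0.7071 = 57.8160

57.82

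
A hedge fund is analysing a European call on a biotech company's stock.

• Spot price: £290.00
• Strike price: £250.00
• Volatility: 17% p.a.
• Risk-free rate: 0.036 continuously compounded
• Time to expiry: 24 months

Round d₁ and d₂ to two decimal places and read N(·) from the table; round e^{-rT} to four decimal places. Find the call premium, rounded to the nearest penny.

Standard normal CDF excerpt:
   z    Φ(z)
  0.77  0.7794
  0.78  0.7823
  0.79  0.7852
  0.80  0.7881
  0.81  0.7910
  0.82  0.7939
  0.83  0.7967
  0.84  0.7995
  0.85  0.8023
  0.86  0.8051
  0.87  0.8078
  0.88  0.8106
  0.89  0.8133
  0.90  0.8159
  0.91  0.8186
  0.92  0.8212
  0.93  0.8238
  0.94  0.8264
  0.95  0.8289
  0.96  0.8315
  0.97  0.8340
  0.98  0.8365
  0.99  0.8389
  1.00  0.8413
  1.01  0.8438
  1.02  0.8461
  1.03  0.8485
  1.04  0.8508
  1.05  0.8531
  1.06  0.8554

£63.40

T = 2;  σ√T = 0.2404
ln(S/K) + (r + σ²/2)T = ln(290/250) + (0.036 + 0.17²/2)·2 = 0.1484 + 0.1009 = 0.2493
d₁ = 0.2493 / 0.2404 = 1.0370 ⇒ 1.04
d₂ = d₁ − σ√T = 1.0370 − 0.2404 = 0.7966 ⇒ 0.80
e^(−rT) = e^(−0.036·2) = 0.9305
C = 290·N(1.04) − 250·0.9305·N(0.80) = 290·0.8508 − 250·0.9305·0.7881 = 246.7320 − 183.3318 = 63.4002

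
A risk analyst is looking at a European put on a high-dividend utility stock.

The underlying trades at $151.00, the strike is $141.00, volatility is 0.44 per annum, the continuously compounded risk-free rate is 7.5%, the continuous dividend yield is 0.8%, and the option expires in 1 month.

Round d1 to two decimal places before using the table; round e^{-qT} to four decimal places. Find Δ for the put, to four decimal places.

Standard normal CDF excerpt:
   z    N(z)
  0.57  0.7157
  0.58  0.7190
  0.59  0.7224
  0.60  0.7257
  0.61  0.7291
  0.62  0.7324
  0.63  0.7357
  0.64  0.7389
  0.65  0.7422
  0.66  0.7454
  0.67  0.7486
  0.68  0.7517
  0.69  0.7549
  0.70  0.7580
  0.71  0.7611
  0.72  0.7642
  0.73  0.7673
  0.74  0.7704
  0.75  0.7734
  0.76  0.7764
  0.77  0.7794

-0.2576

σ√T = 0.44 × 0.2887 = 0.1270
d₁ = [ln(151/141) + (0.075 − 0.008 + 0.44²/2)·0.08333] / 0.1270 = [0.0685 + 0.0136] / 0.1270 = 0.6469 ⇒ 0.65
N(d₁) = N(0.65) = 0.7422
Δ_put = exp(−qT)·(N(d₁) − 1) = 0.9993·(0.7422 − 1) = -0.2576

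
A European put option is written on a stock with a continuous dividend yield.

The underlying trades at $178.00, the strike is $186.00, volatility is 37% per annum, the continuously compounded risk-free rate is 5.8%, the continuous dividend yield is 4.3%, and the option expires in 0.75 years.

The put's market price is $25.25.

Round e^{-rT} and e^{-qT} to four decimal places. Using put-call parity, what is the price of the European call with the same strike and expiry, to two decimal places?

$19.53

e^(−qT) = e^(−0.043·0.75) = 0.9683;  e^(−rT) = e^(−0.058·0.75) = 0.9574
Put-call parity: C − P = S·e^(−qT) − K·e^(−rT) = 178·0.9683 − 186·0.9574 = 172.3574 − 178.0764 = -5.7190
C = P + (C − P) = 25.25 + (-5.7190) = 19.5310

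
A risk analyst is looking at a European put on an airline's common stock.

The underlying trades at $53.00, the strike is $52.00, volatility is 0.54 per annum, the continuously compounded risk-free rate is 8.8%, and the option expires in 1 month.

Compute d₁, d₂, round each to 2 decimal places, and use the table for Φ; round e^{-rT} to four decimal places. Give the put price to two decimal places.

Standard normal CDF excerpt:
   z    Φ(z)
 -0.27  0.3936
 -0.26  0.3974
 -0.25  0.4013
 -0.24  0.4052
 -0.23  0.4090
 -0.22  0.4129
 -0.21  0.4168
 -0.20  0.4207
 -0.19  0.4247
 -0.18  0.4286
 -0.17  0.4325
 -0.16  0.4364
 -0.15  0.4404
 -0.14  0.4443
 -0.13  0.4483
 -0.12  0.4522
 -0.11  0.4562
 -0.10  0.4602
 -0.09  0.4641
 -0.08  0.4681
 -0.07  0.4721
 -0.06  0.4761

σ√T = 0.54 × 0.2887 = 0.1559
d₁ = [ln(53/52) + (0.088 + ½·0.54²)·0.08333] / (σ√T) = (0.0190 + 0.0195) / 0.1559 = 0.2472 ⇒ 0.25
d₂ = 0.2472 − 0.1559 = 0.0913 ⇒ 0.09
e^(−rT) = e^(−0.088·0.08333) = 0.9927
N(−d₂) = N(-0.09) = 0.4641;  N(−d₁) = N(-0.25) = 0.4013
P = 52·0.9927·0.4641 − 53·0.4013 = 23.9570 − 21.2689 = 2.6881

$2.69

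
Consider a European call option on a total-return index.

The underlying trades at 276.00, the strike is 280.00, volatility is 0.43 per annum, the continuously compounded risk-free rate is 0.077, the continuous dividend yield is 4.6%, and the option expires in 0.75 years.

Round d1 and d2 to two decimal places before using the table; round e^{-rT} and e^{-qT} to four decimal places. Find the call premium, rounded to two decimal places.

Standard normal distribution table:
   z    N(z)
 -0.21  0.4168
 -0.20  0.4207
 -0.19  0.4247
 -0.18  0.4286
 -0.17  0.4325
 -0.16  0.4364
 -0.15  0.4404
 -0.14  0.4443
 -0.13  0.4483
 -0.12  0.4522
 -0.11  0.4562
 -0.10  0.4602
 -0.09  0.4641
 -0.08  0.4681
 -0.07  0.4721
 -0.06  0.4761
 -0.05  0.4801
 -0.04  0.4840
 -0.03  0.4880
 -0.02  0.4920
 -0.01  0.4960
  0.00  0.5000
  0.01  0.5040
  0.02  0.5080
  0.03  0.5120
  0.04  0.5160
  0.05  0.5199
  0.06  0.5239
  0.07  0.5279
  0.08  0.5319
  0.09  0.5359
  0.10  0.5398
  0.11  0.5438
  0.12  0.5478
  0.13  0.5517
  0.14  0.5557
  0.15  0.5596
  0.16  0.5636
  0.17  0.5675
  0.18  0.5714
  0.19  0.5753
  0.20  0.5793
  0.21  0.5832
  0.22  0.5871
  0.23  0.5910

40.17

T = 0.75;  σ√T = 0.3724
d₁ = [ln(276/280) + (0.077 − 0.046 + ½·0.43²)·0.75] / (σ√T) = (-0.0144 + 0.0926) / 0.3724 = 0.2100 ≈ 0.21
d₂ = 0.2100 − 0.3724 = -0.1624 ≈ -0.16
e^(−qT) = e^(−0.046·0.75) = 0.9661;  e^(−rT) = e^(−0.077·0.75) = 0.9439
C = 276·0.9661·N(0.21) − 280·0.9439·N(-0.16) = 276·0.9661·0.5832 − 280·0.9439·0.4364 = 155.5065 − 115.3370 = 40.1695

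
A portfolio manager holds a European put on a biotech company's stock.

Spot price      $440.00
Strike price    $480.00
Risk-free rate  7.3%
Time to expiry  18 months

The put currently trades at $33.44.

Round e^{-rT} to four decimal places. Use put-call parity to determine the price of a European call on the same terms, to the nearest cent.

exp(−rT) = exp(−0.073·1.5) = 0.8963
Put-call parity: C − P = S − K·e^(−rT) = 440 − 480·0.8963 = 440 − 430.2240 = 9.7760
C = P + (C − P) = 33.44 + (9.7760) = 43.2160

$43.22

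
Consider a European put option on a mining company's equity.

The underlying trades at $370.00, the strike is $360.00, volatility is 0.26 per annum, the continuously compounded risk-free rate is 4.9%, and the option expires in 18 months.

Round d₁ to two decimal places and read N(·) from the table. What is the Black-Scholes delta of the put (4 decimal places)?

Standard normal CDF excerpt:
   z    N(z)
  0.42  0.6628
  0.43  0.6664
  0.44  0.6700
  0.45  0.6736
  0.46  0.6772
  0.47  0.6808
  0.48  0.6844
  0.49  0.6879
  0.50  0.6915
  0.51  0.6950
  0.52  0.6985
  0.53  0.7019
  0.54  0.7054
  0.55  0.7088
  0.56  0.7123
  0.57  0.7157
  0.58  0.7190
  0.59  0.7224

-0.3156

σ√T = 0.26 × 1.2247 = 0.3184
d₁ = [ln(370/360) + (0.049 + 0.26²/2)·1.5] / 0.3184 = [0.0274 + 0.1242] / 0.3184 = 0.4761 which rounds to 0.48
N(d₁) = N(0.48) = 0.6844
Δ_put = N(d₁) − 1 = 0.6844 − 1 = -0.3156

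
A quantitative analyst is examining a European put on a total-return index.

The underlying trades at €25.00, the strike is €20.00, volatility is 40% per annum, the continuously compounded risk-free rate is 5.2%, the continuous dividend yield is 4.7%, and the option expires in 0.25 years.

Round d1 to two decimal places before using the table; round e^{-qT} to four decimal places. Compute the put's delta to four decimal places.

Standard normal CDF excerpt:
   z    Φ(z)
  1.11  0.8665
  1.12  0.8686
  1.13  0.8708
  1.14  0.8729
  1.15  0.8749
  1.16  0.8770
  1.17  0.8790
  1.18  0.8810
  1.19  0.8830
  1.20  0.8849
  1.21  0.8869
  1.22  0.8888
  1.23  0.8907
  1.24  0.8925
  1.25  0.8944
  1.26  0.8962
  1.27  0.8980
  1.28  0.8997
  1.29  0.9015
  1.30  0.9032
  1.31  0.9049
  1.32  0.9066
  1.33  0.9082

T = 0.25;  σ√T = 0.2000
ln(S/K) + (r − q + σ²/2)T = ln(25/20) + (0.052 − 0.047 + 0.4²/2)·0.25 = 0.2231 + 0.0213 = 0.2444
d₁ = 0.2444 / 0.2000 = 1.2220 which rounds to 1.22
N(d₁) = N(1.22) = 0.8888
Δ_put = exp(−qT)·(N(d₁) − 1) = 0.9883·(0.8888 − 1) = -0.1099

-0.1099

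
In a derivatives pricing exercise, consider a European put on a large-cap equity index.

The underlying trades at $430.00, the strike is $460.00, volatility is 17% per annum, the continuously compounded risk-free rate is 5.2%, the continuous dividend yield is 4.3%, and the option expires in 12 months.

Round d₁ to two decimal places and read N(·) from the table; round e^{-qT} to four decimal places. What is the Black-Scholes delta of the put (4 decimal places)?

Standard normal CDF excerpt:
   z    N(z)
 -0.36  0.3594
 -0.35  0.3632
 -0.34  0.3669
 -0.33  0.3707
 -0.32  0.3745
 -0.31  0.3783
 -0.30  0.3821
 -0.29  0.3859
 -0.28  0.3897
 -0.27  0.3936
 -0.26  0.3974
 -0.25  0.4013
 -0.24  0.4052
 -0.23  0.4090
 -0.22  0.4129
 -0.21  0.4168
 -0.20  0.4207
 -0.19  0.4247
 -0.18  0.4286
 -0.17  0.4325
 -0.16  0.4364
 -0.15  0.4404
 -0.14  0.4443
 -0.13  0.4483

σ√T = 0.17 × 1.0000 = 0.1700
d₁ = [ln(430/460) + (0.052 − 0.043 + ½·0.17²)·1] / (σ√T) = (-0.0674 + 0.0235) / 0.1700 = -0.2588 → -0.26
N(d₁) = N(-0.26) = 0.3974
Δ_put = exp(−qT)·(N(d₁) − 1) = 0.9579·(0.3974 − 1) = -0.5772

-0.5772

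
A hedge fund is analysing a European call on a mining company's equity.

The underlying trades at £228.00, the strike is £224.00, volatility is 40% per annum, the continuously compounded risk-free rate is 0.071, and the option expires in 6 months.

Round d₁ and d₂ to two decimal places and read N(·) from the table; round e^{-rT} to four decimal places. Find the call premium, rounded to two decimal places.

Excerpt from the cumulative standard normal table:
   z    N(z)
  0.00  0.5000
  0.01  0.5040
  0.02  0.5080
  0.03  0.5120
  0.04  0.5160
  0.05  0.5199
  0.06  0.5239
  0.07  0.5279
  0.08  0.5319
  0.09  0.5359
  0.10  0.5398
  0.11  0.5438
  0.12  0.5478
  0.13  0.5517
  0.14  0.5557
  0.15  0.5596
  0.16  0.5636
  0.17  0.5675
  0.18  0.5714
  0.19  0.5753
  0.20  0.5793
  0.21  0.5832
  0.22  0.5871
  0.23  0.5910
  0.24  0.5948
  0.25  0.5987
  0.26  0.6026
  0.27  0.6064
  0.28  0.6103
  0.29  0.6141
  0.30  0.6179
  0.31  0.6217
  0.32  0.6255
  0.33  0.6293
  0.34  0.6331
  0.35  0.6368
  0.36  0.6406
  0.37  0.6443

£31.09

T = 0.5;  σ√T = 0.2828
d₁ = [ln(228/224) + (0.071 + 0.4²/2)·0.5] / 0.2828 = [0.0177 + 0.0755] / 0.2828 = 0.3295 ⇒ 0.33
d₂ = d₁ − σ√T = 0.3295 − 0.2828 = 0.0467 ⇒ 0.05
exp(−rT) = exp(−0.071·0.5) = 0.9651
N(d₁) = N(0.33) = 0.6293;  N(d₂) = N(0.05) = 0.5199
C = 228·0.6293 − 224·0.9651·0.5199 = 143.4804 − 112.3932 = 31.0872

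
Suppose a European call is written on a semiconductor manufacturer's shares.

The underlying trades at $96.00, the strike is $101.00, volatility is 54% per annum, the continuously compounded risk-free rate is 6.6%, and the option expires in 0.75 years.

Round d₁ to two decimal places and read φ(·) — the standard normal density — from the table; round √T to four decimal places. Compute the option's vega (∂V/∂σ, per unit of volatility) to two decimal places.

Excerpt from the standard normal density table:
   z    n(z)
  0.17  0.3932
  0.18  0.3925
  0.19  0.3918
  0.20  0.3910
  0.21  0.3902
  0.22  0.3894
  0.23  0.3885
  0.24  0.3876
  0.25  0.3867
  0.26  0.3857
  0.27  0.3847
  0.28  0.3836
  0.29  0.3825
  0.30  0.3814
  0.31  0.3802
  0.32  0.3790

32.30

σ√T = 0.54 × 0.8660 = 0.4677
ln(S/K) + (r + σ²/2)T = ln(96/101) + (0.066 + 0.54²/2)·0.75 = -0.0508 + 0.1589 = 0.1081
d₁ = 0.1081 / 0.4677 = 0.2311 ≈ 0.23
√T = √0.75 = 0.8660
φ(d₁) = φ(0.23) = 0.3885
vega = S·φ(d₁)·√T = 96·0.3885·0.8660 = 32.2983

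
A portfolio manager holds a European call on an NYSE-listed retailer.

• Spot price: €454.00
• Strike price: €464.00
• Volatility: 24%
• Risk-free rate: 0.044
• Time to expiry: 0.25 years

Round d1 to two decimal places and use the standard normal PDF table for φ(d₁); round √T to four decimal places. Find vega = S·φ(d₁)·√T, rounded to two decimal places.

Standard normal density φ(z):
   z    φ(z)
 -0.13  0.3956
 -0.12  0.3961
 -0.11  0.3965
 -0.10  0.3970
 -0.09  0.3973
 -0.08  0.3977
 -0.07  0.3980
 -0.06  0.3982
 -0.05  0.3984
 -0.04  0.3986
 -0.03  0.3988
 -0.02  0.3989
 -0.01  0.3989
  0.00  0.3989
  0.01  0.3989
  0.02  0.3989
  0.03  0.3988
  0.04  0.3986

σ√T = 0.24 × 0.5000 = 0.1200
d₁ = [ln(454/464) + (0.044 + ½·0.24²)·0.25] / (σ√T) = (-0.0218 + 0.0182) / 0.1200 = -0.0299 which rounds to -0.03
√T = √0.25 = 0.5000
φ(d₁) = φ(-0.03) = 0.3988
vega = S·φ(d₁)·√T = 454·0.3988·0.5000 = 90.5276

90.53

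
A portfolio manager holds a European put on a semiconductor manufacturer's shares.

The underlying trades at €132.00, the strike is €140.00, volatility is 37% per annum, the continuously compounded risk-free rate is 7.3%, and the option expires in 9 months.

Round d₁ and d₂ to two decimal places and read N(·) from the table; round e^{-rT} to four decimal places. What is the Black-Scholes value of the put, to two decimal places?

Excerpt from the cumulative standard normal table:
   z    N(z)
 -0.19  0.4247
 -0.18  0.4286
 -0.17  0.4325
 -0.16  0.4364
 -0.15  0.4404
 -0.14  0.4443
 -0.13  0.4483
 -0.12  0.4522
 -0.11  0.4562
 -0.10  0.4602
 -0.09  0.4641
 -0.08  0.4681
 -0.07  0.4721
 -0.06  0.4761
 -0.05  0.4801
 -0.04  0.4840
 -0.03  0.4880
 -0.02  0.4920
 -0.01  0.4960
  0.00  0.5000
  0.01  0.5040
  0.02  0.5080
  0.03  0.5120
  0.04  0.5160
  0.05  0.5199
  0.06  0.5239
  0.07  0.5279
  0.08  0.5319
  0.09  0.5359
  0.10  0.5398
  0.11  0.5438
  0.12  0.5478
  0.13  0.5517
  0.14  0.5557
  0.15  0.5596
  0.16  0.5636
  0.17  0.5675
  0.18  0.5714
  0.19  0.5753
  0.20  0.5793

T = 0.75;  σ√T = 0.3204
ln(S/K) + (r + σ²/2)T = ln(132/140) + (0.073 + 0.37²/2)·0.75 = -0.0588 + 0.1061 = 0.0472
d₁ = 0.0472 / 0.3204 = 0.1474 ≈ 0.15
d₂ = d₁ − σ√T = 0.1474 − 0.3204 = -0.1730 ≈ -0.17
e^(−rT) = e^(−0.073·0.75) = 0.9467
N(−d₂) = N(0.17) = 0.5675;  N(−d₁) = N(-0.15) = 0.4404
P = 140·0.9467·0.5675 − 132·0.4404 = 75.2153 − 58.1328 = 17.0825

€17.08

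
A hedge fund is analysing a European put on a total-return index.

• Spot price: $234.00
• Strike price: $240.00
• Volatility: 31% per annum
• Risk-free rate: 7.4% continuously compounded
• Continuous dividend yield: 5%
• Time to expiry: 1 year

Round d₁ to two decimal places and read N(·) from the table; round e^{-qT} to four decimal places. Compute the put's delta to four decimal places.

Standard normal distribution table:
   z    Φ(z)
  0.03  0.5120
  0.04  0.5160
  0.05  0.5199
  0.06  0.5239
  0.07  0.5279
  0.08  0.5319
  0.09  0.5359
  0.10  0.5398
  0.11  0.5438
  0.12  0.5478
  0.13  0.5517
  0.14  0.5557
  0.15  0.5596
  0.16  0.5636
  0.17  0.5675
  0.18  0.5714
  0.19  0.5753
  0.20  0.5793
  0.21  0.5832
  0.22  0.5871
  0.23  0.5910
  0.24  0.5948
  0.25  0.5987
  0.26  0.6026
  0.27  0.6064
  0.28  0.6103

T = 1;  σ√T = 0.3100
d₁ = [ln(234/240) + (0.074 − 0.05 + 0.31²/2)·1] / 0.3100 = [-0.0253 + 0.0721] / 0.3100 = 0.1507 → 0.15
N(d₁) = N(0.15) = 0.5596
Δ_put = exp(−qT)·(N(d₁) − 1) = 0.9512·(0.5596 − 1) = -0.4189

-0.4189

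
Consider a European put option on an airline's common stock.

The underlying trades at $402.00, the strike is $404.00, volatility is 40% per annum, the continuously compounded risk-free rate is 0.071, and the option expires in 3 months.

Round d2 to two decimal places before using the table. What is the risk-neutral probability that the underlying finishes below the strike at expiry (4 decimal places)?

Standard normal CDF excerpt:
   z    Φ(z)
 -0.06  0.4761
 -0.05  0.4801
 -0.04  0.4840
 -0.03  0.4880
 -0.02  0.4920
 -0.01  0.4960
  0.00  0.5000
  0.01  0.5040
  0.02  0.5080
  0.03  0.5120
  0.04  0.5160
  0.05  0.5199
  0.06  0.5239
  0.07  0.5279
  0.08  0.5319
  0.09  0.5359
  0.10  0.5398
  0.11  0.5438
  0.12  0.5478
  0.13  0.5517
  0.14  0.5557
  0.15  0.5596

σ√T = 0.4 × 0.5000 = 0.2000
d₁ = [ln(402/404) + (0.071 + 0.4²/2)·0.25] / 0.2000 = [-0.0050 + 0.0378] / 0.2000 = 0.1639 → 0.16
d₂ = d₁ − σ√T = 0.1639 − 0.2000 = -0.0361 → -0.04
Pr(exercise) under Q = N(−d₂) = N(0.04) = 0.5160

0.5160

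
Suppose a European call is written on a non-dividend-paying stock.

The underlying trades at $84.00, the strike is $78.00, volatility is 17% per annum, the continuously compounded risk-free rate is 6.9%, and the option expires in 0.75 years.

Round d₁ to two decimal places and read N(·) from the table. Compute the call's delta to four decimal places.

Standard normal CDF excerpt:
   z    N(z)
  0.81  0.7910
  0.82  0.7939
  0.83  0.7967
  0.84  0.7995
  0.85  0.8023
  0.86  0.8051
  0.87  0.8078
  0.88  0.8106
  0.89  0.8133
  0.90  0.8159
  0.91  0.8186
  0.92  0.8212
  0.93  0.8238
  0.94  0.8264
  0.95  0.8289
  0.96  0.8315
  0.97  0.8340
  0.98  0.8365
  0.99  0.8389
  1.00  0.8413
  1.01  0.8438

σ√T = 0.17·√0.75 = 0.1472
d₁ = [ln(84/78) + (0.069 + ½·0.17²)·0.75] / (σ√T) = (0.0741 + 0.0626) / 0.1472 = 0.9285 ⇒ 0.93
N(d₁) = N(0.93) = 0.8238
Δ_call = N(d₁) = 0.8238

0.8238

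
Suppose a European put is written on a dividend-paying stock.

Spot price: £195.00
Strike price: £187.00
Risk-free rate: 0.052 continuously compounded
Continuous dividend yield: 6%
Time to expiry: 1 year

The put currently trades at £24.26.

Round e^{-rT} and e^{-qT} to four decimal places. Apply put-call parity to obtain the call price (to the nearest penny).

exp(−qT) = exp(−0.06·1) = 0.9418;  exp(−rT) = exp(−0.052·1) = 0.9493
Put-call parity: C − P = S·e^(−qT) − K·e^(−rT) = 195·0.9418 − 187·0.9493 = 183.6510 − 177.5191 = 6.1319
C = P + (C − P) = 24.26 + (6.1319) = 30.3919

£30.39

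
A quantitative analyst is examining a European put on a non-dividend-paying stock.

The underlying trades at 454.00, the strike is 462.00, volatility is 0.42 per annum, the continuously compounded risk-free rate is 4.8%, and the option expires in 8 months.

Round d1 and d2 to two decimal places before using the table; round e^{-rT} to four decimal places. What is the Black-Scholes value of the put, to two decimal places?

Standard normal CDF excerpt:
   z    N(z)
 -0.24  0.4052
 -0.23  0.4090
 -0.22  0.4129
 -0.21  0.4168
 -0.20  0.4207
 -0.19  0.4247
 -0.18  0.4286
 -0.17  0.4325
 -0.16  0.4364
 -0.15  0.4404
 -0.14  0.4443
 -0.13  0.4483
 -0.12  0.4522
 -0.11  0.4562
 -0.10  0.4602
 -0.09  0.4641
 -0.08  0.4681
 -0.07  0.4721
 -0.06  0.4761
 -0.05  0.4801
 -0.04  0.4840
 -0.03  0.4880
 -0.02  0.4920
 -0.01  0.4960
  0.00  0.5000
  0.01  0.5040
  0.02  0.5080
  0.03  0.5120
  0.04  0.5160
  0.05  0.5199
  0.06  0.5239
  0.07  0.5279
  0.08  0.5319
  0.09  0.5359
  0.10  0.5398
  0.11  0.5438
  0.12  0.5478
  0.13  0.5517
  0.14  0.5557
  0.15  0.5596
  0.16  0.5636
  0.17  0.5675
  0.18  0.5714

T = 0.6667;  σ√T = 0.3429
d₁ = [ln(454/462) + (0.048 + ½·0.42²)·0.6667] / (σ√T) = (-0.0175 + 0.0908) / 0.3429 = 0.2138 which rounds to 0.21
d₂ = 0.2138 − 0.3429 = -0.1291 which rounds to -0.13
exp(−rT) = exp(−0.048·0.6667) = 0.9685
N(−d₂) = N(0.13) = 0.5517;  N(−d₁) = N(-0.21) = 0.4168
P = 462·0.9685·0.5517 − 454·0.4168 = 246.8565 − 189.2272 = 57.6293

57.63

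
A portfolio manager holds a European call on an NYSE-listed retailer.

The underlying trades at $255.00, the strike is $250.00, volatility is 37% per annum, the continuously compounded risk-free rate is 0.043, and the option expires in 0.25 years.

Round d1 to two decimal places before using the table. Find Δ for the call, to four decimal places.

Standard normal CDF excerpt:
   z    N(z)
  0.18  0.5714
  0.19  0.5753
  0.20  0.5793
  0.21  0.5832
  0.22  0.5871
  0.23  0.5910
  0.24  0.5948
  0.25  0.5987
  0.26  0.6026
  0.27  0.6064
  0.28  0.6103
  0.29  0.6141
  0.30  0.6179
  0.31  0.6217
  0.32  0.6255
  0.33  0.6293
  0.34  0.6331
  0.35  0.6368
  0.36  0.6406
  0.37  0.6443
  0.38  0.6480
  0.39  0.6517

T = 0.25;  σ√T = 0.1850
d₁ = [ln(255/250) + (0.043 + ½·0.37²)·0.25] / (σ√T) = (0.0198 + 0.0279) / 0.1850 = 0.2576 → 0.26
N(d₁) = N(0.26) = 0.6026
Δ_call = N(d₁) = 0.6026

0.6026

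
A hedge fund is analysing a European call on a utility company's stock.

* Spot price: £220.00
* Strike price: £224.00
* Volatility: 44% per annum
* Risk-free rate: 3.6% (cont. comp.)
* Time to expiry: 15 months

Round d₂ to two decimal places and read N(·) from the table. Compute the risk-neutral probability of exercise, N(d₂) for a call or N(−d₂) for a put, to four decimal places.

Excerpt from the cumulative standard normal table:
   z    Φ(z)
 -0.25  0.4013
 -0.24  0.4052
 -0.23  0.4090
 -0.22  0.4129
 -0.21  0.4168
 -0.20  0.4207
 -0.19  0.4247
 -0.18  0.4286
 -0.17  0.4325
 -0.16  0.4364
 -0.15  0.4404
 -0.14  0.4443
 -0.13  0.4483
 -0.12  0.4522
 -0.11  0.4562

σ√T = 0.44·√1.25 = 0.4919
d₁ = [ln(220/224) + (0.036 + ½·0.44²)·1.25] / (σ√T) = (-0.0180 + 0.1660) / 0.4919 = 0.3008 which rounds to 0.30
d₂ = 0.3008 − 0.4919 = -0.1911 which rounds to -0.19
Pr(exercise) under Q = N(d₂) = 0.4247

0.4247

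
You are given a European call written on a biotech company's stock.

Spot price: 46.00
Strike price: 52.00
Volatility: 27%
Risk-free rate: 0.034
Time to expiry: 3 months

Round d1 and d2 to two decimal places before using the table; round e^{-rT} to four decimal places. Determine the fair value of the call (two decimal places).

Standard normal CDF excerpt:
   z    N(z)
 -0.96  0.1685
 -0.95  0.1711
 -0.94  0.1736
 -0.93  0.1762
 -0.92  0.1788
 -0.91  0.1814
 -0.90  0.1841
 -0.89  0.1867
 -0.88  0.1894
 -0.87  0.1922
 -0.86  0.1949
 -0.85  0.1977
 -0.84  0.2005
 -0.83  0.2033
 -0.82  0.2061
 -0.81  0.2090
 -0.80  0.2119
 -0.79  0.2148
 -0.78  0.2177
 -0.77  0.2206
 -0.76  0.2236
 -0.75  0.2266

T = 0.25;  σ√T = 0.1350
d₁ = [ln(46/52) + (0.034 + ½·0.27²)·0.25] / (σ√T) = (-0.1226 + 0.0176) / 0.1350 = -0.7777 → -0.78
d₂ = -0.7777 − 0.1350 = -0.9127 → -0.91
e^(−rT) = e^(−0.034·0.25) = 0.9915
C = 46·N(-0.78) − 52·0.9915·N(-0.91) = 46·0.2177 − 52·0.9915·0.1814 = 10.0142 − 9.3526 = 0.6616

0.66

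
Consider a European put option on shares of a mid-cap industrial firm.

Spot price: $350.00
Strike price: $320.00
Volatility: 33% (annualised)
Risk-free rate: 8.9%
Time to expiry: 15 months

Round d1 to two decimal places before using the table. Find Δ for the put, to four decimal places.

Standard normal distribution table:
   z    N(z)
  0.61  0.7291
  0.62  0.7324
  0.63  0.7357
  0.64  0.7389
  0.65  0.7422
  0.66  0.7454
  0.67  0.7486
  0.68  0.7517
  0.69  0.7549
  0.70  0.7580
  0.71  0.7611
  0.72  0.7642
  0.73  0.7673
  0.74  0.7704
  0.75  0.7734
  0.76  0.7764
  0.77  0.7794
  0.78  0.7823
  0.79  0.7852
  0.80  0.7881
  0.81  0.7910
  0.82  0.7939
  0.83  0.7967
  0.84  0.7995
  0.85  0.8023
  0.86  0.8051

T = 1.25;  σ√T = 0.3690
d₁ = [ln(350/320) + (0.089 + ½·0.33²)·1.25] / (σ√T) = (0.0896 + 0.1793) / 0.3690 = 0.7289 ⇒ 0.73
N(d₁) = N(0.73) = 0.7673
Δ_put = N(d₁) − 1 = 0.7673 − 1 = -0.2327

-0.2327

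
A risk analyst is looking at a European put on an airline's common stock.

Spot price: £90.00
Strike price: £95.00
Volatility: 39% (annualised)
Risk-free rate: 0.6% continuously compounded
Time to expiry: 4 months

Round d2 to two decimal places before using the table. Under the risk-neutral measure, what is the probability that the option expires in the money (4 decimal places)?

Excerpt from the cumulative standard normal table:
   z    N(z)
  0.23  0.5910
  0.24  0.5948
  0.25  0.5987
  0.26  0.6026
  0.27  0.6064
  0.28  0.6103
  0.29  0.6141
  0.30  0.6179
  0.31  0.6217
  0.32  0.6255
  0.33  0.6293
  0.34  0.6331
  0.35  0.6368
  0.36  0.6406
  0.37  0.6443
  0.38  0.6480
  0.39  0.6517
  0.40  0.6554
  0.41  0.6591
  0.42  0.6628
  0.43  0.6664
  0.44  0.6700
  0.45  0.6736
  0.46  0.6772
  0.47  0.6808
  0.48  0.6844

0.6331

T = 0.3333;  σ√T = 0.2252
d₁ = [ln(90/95) + (0.006 + 0.39²/2)·0.3333] / 0.2252 = [-0.0541 + 0.0274] / 0.2252 = -0.1187 → -0.12
d₂ = d₁ − σ√T = -0.1187 − 0.2252 = -0.3438 → -0.34
Pr(exercise) under Q = N(−d₂) = N(0.34) = 0.6331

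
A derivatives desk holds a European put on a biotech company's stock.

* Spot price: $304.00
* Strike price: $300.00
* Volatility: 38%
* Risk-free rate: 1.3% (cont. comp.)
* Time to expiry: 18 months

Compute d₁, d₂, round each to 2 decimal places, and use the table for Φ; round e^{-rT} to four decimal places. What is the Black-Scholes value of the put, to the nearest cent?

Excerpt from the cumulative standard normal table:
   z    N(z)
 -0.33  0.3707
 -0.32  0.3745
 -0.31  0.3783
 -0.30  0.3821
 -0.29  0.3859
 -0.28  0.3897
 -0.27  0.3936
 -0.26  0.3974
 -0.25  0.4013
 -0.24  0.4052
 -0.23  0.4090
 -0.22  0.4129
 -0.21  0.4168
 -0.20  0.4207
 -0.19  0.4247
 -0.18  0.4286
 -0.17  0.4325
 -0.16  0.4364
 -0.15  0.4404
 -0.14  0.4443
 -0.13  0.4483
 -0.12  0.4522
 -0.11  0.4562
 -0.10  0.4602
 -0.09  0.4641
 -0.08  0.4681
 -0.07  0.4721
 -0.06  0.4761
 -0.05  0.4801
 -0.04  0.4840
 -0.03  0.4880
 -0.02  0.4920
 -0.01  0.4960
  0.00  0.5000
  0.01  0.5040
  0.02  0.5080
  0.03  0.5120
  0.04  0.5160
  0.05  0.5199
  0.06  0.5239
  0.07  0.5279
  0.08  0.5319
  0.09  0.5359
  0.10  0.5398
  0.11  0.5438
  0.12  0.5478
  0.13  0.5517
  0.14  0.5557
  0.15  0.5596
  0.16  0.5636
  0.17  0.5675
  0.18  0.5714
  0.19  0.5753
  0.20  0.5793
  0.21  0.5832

$49.66

σ√T = 0.38 × 1.2247 = 0.4654
ln(S/K) + (r + σ²/2)T = ln(304/300) + (0.013 + 0.38²/2)·1.5 = 0.0132 + 0.1278 = 0.1410
d₁ = 0.1410 / 0.4654 = 0.3031 ≈ 0.30
d₂ = d₁ − σ√T = 0.3031 − 0.4654 = -0.1623 ≈ -0.16
e^(−rT) = e^(−0.013·1.5) = 0.9807
N(−d₂) = N(0.16) = 0.5636;  N(−d₁) = N(-0.30) = 0.3821
P = 300·0.9807·0.5636 − 304·0.3821 = 165.8168 − 116.1584 = 49.6584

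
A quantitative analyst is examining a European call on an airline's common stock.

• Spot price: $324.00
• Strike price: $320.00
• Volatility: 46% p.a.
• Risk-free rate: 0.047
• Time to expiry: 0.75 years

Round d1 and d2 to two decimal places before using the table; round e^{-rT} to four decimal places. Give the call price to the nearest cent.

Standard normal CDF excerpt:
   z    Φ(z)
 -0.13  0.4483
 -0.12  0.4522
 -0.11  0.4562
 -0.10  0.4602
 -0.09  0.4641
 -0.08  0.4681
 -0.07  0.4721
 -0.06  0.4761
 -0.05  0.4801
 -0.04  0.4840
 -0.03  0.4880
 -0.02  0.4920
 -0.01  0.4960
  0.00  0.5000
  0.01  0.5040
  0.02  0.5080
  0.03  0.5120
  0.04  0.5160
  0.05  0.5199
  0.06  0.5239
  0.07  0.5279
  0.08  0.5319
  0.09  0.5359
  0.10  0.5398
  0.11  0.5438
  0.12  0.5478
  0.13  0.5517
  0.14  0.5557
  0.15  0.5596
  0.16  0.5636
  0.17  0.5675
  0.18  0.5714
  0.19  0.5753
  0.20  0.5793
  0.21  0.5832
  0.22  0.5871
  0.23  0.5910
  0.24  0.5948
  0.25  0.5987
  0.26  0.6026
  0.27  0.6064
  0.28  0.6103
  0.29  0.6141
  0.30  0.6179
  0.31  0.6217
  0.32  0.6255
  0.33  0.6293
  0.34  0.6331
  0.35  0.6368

$58.05

σ√T = 0.46·√0.75 = 0.3984
d₁ = [ln(324/320) + (0.047 + ½·0.46²)·0.75] / (σ√T) = (0.0124 + 0.1146) / 0.3984 = 0.3189 ⇒ 0.32
d₂ = 0.3189 − 0.3984 = -0.0795 ⇒ -0.08
e^(−rT) = e^(−0.047·0.75) = 0.9654
N(d₁) = N(0.32) = 0.6255;  N(d₂) = N(-0.08) = 0.4681
C = 324·0.6255 − 320·0.9654·0.4681 = 202.6620 − 144.6092 = 58.0528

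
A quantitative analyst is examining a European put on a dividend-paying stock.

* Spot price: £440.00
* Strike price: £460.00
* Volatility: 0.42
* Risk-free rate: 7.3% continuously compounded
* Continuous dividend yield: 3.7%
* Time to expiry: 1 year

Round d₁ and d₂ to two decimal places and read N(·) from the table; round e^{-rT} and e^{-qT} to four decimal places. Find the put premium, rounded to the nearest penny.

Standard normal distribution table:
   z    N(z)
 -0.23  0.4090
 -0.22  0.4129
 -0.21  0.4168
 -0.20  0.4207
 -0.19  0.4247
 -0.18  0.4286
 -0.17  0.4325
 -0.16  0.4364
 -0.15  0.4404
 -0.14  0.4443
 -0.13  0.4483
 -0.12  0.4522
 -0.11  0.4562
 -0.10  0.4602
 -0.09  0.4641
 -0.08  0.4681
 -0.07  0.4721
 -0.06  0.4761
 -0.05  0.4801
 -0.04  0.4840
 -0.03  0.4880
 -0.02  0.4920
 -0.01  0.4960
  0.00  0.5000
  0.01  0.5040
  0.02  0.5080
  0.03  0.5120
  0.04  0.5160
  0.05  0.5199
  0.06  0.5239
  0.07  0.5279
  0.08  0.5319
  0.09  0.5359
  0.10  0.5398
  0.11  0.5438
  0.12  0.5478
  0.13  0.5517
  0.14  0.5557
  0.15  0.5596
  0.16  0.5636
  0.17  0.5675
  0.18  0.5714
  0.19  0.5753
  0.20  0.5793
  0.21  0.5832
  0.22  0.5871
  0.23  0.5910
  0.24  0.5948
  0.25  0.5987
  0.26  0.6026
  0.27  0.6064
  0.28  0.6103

£72.64

σ√T = 0.42·√1 = 0.4200
ln(S/K) + (r − q + σ²/2)T = ln(440/460) + (0.073 − 0.037 + 0.42²/2)·1 = -0.0445 + 0.1242 = 0.0797
d₁ = 0.0797 / 0.4200 = 0.1899 → 0.19
d₂ = d₁ − σ√T = 0.1899 − 0.4200 = -0.2301 → -0.23
e^(−qT) = e^(−0.037·1) = 0.9637;  e^(−rT) = e^(−0.073·1) = 0.9296
N(−d₂) = N(0.23) = 0.5910;  N(−d₁) = N(-0.19) = 0.4247
P = 460·0.9296·0.5910 − 440·0.9637·0.4247 = 252.7211 − 180.0847 = 72.6364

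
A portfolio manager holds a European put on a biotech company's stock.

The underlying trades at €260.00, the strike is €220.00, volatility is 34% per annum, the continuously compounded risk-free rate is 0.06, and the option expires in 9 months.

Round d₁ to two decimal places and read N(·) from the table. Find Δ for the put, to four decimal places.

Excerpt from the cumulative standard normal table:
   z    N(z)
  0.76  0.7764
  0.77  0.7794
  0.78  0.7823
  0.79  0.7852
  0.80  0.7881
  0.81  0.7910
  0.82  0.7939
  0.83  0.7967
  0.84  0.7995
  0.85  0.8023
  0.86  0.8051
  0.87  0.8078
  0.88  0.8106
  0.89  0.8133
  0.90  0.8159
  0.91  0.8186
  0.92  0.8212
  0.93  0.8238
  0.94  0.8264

σ√T = 0.34 × 0.8660 = 0.2944
d₁ = [ln(260/220) + (0.06 + ½·0.34²)·0.75] / (σ√T) = (0.1671 + 0.0884) / 0.2944 = 0.8674 → 0.87
N(d₁) = N(0.87) = 0.8078
Δ_put = N(d₁) − 1 = 0.8078 − 1 = -0.1922

-0.1922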